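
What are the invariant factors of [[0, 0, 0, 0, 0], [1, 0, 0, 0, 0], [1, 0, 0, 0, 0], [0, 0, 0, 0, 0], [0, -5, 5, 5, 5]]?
The Jordan structure of A has elementary divisors x^2, x, x, (x - 5). Arranging the block sizes at each eigenvalue in decreasing order and taking row products gives the invariant factors.

Invariant factors (smallest first, each dividing the next): x, x, x^2(x - 5).

Check: the last factor x^2(x - 5) is the minimal polynomial, and the product x^4(x - 5) is the characteristic polynomial.

x, x, x^2(x - 5)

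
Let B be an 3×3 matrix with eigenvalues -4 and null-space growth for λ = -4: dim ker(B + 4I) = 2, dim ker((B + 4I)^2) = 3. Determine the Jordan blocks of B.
λ = -4: successive nullity increments [2, 1] count blocks of size ≥ k; block sizes are [2, 1].

Jordan blocks: (-4, 2), (-4, 1)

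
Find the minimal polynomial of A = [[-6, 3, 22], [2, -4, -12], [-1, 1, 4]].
The characteristic polynomial factors as (x + 2)^3. The minimal polynomial is ∏(x - λ)^{k_λ} where k_λ is the size of the largest Jordan block at λ.

For λ = -2: rank(A + 2I) = 2, and the largest Jordan block has size 3 (the smallest k with rank((A + 2I)^k) = rank((A + 2I)^(k+1))).

So m_A(x) = (x + 2)^3.

m_A(x) = (x + 2)^3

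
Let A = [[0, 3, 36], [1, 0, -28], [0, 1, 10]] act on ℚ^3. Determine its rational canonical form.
The invariant factors of A (the non-unit diagonal entries of the Smith normal form of xI - A over ℚ[x]) are (x - 6)(x^2 - 4x + 1), each dividing the next. The characteristic polynomial is their product, (x - 6)(x^2 - 4x + 1).

The rational canonical form is the block-diagonal matrix of companion matrices C(f_i):
R = [[0, 0, 6], [1, 0, -25], [0, 1, 10]].

Note the characteristic polynomial does not split into linear factors over ℚ, so A has no Jordan form over ℚ; the rational canonical form exists over any field.

R = [[0, 0, 6], [1, 0, -25], [0, 1, 10]]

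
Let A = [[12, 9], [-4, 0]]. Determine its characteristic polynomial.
xI - A = [[x - 12, -9], [4, x]].

Expanding det(xI - A) along the first row:
det(xI - A) = + (x - 12)·det([[x]]) - (-9)·det([[4]]).

Evaluating gives χ_A(x) = x^2 - 12x + 36 = (x - 6)^2.

χ_A(x) = (x - 6)^2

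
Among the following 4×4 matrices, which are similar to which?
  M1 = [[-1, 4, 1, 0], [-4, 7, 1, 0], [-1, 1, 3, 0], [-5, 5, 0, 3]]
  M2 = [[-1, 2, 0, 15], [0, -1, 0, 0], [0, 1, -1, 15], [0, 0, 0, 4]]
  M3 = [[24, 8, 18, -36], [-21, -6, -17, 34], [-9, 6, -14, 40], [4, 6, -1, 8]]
Characteristic polynomials: χ_{M1} = (x - 3)^4, χ_{M2} = (x - 4)(x + 1)^3, χ_{M3} = (x - 6)(x - 2)^3.

{M1}: invariant factors x - 3, (x - 3)^3.

{M2}: invariant factors x + 1, (x - 4)(x + 1)^2.

{M3}: invariant factors (x - 6)(x - 2)^3.

Matrices are similar if and only if their invariant-factor lists agree; the partition into similarity classes is {M1}, {M2}, {M3}.

3 classes: {M1}, {M2}, {M3}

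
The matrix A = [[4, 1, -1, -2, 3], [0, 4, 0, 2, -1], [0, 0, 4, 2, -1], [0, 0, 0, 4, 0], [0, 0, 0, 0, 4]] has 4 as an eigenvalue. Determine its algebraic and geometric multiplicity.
The characteristic polynomial is (x - 4)^5, so the factor x - 4 appears with exponent 5: the algebraic multiplicity is 5.

rank(A - 4I) = 2, so the eigenspace has dimension 5 - 2 = 3: the geometric multiplicity is 3.

Since 3 < 5, A is not diagonalizable.

algebraic multiplicity 5, geometric multiplicity 3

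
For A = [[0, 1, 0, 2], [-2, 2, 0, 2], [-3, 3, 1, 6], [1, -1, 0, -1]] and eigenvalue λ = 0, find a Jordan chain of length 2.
We seek v_1 ∈ ker(A^2) \ ker(A), then set v_{i+1} = A v_i.

One such chain is v_1 = [[0, 1, 0, 0]]^T, v_2 = [[1, 2, 3, -1]]^T. Check: A v_2 = [[0, 0, 0, 0]]^T = 0.

v_1 = [[0, 1, 0, 0]]^T, v_2 = [[1, 2, 3, -1]]^T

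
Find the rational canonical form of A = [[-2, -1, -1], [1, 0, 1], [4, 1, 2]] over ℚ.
The invariant factors of A (the non-unit diagonal entries of the Smith normal form of xI - A over ℚ[x]) are (x + 1)(x^2 - x + 1), each dividing the next. The characteristic polynomial is their product, (x + 1)(x^2 - x + 1).

The rational canonical form is the block-diagonal matrix of companion matrices C(f_i):
R = [[0, 0, -1], [1, 0, 0], [0, 1, 0]].

Note the characteristic polynomial does not split into linear factors over ℚ, so A has no Jordan form over ℚ; the rational canonical form exists over any field.

R = [[0, 0, -1], [1, 0, 0], [0, 1, 0]]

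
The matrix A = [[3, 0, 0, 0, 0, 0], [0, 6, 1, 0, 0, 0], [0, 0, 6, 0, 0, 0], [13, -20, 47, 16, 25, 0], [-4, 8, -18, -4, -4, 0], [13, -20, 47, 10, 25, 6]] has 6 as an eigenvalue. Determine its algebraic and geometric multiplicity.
algebraic multiplicity 5, geometric multiplicity 3

The characteristic polynomial is (x - 6)^5(x - 3), so the factor x - 6 appears with exponent 5: the algebraic multiplicity is 5.

rank(A - 6I) = 3, so the eigenspace has dimension 6 - 3 = 3: the geometric multiplicity is 3.

Since 3 < 5, A is not diagonalizable.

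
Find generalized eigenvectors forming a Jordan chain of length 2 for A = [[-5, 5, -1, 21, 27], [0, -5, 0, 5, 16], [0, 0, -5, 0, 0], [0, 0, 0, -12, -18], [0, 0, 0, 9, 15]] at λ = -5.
We seek v_1 ∈ ker((A + 5I)^2) \ ker(A + 5I), then set v_{i+1} = (A + 5I) v_i.

One such chain is v_1 = [[-8, 1, 4, 0, 0]]^T, v_2 = [[1, 0, 0, 0, 0]]^T. Check: (A + 5I) v_2 = [[0, 0, 0, 0, 0]]^T = 0.

v_1 = [[-8, 1, 4, 0, 0]]^T, v_2 = [[1, 0, 0, 0, 0]]^T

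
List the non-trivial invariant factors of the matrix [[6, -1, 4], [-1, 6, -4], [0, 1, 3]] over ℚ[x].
The Jordan structure of A has elementary divisors (x - 5)^3. Arranging the block sizes at each eigenvalue in decreasing order and taking row products gives the invariant factors.

Invariant factors (smallest first, each dividing the next): (x - 5)^3.

Check: the last factor (x - 5)^3 is the minimal polynomial, and the product (x - 5)^3 is the characteristic polynomial.

(x - 5)^3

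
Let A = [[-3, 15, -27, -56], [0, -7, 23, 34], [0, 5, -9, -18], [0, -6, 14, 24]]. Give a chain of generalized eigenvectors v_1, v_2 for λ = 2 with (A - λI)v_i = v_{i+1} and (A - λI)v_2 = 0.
v_1 = [[1, 2, 1, 0]]^T, v_2 = [[-2, 5, -1, 2]]^T

We seek v_1 ∈ ker((A - 2I)^2) \ ker(A - 2I), then set v_{i+1} = (A - 2I) v_i.

One such chain is v_1 = [[1, 2, 1, 0]]^T, v_2 = [[-2, 5, -1, 2]]^T. Check: (A - 2I) v_2 = [[0, 0, 0, 0]]^T = 0.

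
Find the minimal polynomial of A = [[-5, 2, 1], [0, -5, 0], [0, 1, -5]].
The characteristic polynomial factors as (x + 5)^3. The minimal polynomial is ∏(x - λ)^{k_λ} where k_λ is the size of the largest Jordan block at λ.

For λ = -5: rank(A + 5I) = 2, and the largest Jordan block has size 3 (the smallest k with rank((A + 5I)^k) = rank((A + 5I)^(k+1))).

So m_A(x) = (x + 5)^3.

m_A(x) = (x + 5)^3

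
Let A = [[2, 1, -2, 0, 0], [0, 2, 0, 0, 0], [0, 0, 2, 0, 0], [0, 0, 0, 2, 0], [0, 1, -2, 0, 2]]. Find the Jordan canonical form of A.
J = [[2, 1, 0, 0, 0], [0, 2, 0, 0, 0], [0, 0, 2, 0, 0], [0, 0, 0, 2, 0], [0, 0, 0, 0, 2]]

The characteristic polynomial is det(xI - A) = (x - 2)^5, so the eigenvalues are 2 (algebraic multiplicity 5).

For λ = 2: rank(A - 2I) = 1, rank((A - 2I)^2) = 0. The eigenspace has dimension 5 - 1 = 4, so there are 4 Jordan blocks; the rank sequence gives block sizes [2, 1, 1, 1].

Assembling the blocks gives the Jordan form J above.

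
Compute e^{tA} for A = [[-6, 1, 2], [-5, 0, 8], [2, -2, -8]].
e^{tA} = [[(1 - t)*e^{-5*t}, t*e^{-5*t}, 2*t*e^{-5*t}], [(-t - 4*e^{t} + 4)*e^{-5*t}, (t + 4*e^{t} - 3)*e^{-5*t}, 2*(t + 3*e^{t} - 3)*e^{-5*t}], [(2*e^{t} - 2)*e^{-5*t}, 2*(1 - e^{t})*e^{-5*t}, (4 - 3*e^{t})*e^{-5*t}]]

A has Jordan form J = [[-5, 1, 0], [0, -5, 0], [0, 0, -4]] with A = PJP^{-1}, so e^{tA} = P e^{tJ} P^{-1}.

For a Jordan block J_k(λ), e^{tJ_k(λ)} = e^{λt} · (I + tN + t^2 N^2/2! + ... + t^{k-1} N^{k-1}/(k-1)!) where N is the nilpotent superdiagonal part.

Assembling the blocks and conjugating back gives the entries of e^{tA} as shown above.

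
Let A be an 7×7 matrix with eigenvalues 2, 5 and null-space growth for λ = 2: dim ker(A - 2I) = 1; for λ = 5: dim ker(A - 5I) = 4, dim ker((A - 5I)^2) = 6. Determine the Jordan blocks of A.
Jordan blocks: (2, 1), (5, 2), (5, 2), (5, 1), (5, 1)

λ = 2: successive nullity increments [1] count blocks of size ≥ k; block sizes are [1].
λ = 5: successive nullity increments [4, 2] count blocks of size ≥ k; block sizes are [2, 2, 1, 1].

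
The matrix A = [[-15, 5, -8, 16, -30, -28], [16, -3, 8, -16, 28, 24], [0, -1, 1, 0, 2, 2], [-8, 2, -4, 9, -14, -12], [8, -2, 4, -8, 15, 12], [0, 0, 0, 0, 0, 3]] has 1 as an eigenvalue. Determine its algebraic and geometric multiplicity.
The characteristic polynomial is (x - 3)^2(x - 1)^4, so the factor x - 1 appears with exponent 4: the algebraic multiplicity is 4.

rank(A - I) = 3, so the eigenspace has dimension 6 - 3 = 3: the geometric multiplicity is 3.

Since 3 < 4, A is not diagonalizable.

algebraic multiplicity 4, geometric multiplicity 3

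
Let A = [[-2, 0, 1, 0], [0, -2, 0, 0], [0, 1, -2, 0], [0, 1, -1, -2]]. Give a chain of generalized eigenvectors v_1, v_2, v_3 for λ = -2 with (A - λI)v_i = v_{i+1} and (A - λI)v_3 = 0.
v_1 = [[-1, 1, 0, 1]]^T, v_2 = [[0, 0, 1, 1]]^T, v_3 = [[1, 0, 0, -1]]^T

We seek v_1 ∈ ker((A + 2I)^3) \ ker((A + 2I)^2), then set v_{i+1} = (A + 2I) v_i.

One such chain is v_1 = [[-1, 1, 0, 1]]^T, v_2 = [[0, 0, 1, 1]]^T, v_3 = [[1, 0, 0, -1]]^T. Check: (A + 2I) v_3 = [[0, 0, 0, 0]]^T = 0.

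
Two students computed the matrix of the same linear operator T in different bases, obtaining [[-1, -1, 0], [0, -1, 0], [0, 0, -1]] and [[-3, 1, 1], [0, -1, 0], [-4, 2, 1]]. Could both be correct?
Yes.

Two matrices over a field are similar if and only if they have the same invariant factors.

Both A and B have characteristic polynomial (x + 1)^3 and minimal polynomial (x + 1)^2. Computing further, both have invariant factors x + 1, (x + 1)^2. Hence A and B are similar.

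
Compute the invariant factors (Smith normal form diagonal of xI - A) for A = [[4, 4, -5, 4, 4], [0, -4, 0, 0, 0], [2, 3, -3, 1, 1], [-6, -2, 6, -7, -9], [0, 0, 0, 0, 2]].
(x - 2)(x + 1)^2(x + 4)^2

The Jordan structure of A has elementary divisors (x + 4)^2, (x + 1)^2, (x - 2). Arranging the block sizes at each eigenvalue in decreasing order and taking row products gives the invariant factors.

Invariant factors (smallest first, each dividing the next): (x - 2)(x + 1)^2(x + 4)^2.

Check: the last factor (x - 2)(x + 1)^2(x + 4)^2 is the minimal polynomial, and the product (x - 2)(x + 1)^2(x + 4)^2 is the characteristic polynomial.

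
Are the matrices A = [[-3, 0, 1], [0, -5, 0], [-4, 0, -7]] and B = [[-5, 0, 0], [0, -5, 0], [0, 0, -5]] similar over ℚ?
Both have characteristic polynomial (x + 5)^3, but the minimal polynomial of A is (x + 5)^2 while the minimal polynomial of B is x + 5. The minimal polynomial is a similarity invariant, so A and B are not similar.

No.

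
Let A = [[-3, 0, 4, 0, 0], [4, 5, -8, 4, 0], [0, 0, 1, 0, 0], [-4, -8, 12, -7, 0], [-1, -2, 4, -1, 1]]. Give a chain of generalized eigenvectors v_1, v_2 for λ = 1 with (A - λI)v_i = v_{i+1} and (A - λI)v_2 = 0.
We seek v_1 ∈ ker((A - I)^2) \ ker(A - I), then set v_{i+1} = (A - I) v_i.

One such chain is v_1 = [[0, -1, 0, 1, 0]]^T, v_2 = [[0, 0, 0, 0, 1]]^T. Check: (A - I) v_2 = [[0, 0, 0, 0, 0]]^T = 0.

v_1 = [[0, -1, 0, 1, 0]]^T, v_2 = [[0, 0, 0, 0, 1]]^T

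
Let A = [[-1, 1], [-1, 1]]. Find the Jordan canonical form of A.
J = [[0, 1], [0, 0]]

The characteristic polynomial is det(xI - A) = x^2, so the eigenvalues are 0 (algebraic multiplicity 2).

For λ = 0: rank(A) = 1, rank(A^2) = 0. The eigenspace has dimension 2 - 1 = 1, so there is 1 Jordan block; the rank sequence gives block sizes [2].

Assembling the blocks gives the Jordan form J above.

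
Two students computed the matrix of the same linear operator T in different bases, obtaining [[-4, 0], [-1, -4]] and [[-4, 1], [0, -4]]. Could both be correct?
Yes.

Two matrices over a field are similar if and only if they have the same invariant factors.

Both A and B have characteristic polynomial (x + 4)^2 and minimal polynomial (x + 4)^2. Computing further, both have invariant factors (x + 4)^2. Hence A and B are similar.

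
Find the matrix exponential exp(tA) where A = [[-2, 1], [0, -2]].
e^{tA} = [[e^{-2*t}, t*e^{-2*t}], [0, e^{-2*t}]]

A has Jordan form J = [[-2, 1], [0, -2]] with A = PJP^{-1}, so e^{tA} = P e^{tJ} P^{-1}.

For a Jordan block J_k(λ), e^{tJ_k(λ)} = e^{λt} · (I + tN + t^2 N^2/2! + ... + t^{k-1} N^{k-1}/(k-1)!) where N is the nilpotent superdiagonal part.

Assembling the blocks and conjugating back gives the entries of e^{tA} as shown above.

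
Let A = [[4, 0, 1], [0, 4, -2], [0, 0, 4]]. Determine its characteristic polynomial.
χ_A(x) = (x - 4)^3

xI - A = [[x - 4, 0, -1], [0, x - 4, 2], [0, 0, x - 4]].

Expanding det(xI - A) along the first row:
det(xI - A) = + (x - 4)·det([[x - 4, 2], [0, x - 4]]) - (0)·det([[0, 2], [0, x - 4]]) + (-1)·det([[0, x - 4], [0, 0]]).

Evaluating gives χ_A(x) = x^3 - 12x^2 + 48x - 64 = (x - 4)^3.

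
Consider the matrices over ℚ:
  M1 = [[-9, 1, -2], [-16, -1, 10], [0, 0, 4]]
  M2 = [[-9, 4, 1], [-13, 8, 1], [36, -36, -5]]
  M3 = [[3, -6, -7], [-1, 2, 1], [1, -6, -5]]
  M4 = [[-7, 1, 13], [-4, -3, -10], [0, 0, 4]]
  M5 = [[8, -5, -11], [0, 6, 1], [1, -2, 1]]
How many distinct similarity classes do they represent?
Characteristic polynomials: χ_{M1} = (x - 4)(x + 5)^2, χ_{M2} = (x - 4)(x + 5)^2, χ_{M3} = (x - 2)^2(x + 4), χ_{M4} = (x - 4)(x + 5)^2, χ_{M5} = (x - 5)^3.

{M1, M2, M4}: invariant factors (x - 4)(x + 5)^2.

{M3}: invariant factors (x - 2)^2(x + 4).

{M5}: invariant factors (x - 5)^3.

Matrices are similar if and only if their invariant-factor lists agree; the partition into similarity classes is {M1, M2, M4}, {M3}, {M5}.

3 classes: {M1, M2, M4}, {M3}, {M5}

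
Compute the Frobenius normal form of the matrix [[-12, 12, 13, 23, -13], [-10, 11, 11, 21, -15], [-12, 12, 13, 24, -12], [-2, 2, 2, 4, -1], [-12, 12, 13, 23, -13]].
R = [[0, 0, 0, 0, 0], [1, 0, 0, 0, -15], [0, 1, 0, 0, -1], [0, 0, 1, 0, 2], [0, 0, 0, 1, 3]]

The invariant factors of A (the non-unit diagonal entries of the Smith normal form of xI - A over ℚ[x]) are x(x - 3)(x^3 - 2x - 5), each dividing the next. The characteristic polynomial is their product, x(x - 3)(x^3 - 2x - 5).

The rational canonical form is the block-diagonal matrix of companion matrices C(f_i):
R = [[0, 0, 0, 0, 0], [1, 0, 0, 0, -15], [0, 1, 0, 0, -1], [0, 0, 1, 0, 2], [0, 0, 0, 1, 3]].

Note the characteristic polynomial does not split into linear factors over ℚ, so A has no Jordan form over ℚ; the rational canonical form exists over any field.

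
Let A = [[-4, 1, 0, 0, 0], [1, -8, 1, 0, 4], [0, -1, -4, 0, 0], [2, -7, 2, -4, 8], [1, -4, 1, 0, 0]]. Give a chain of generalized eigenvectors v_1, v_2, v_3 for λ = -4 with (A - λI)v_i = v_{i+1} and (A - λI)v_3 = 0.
v_1 = [[0, 0, 1, 0, 0]]^T, v_2 = [[0, 1, 0, 2, 1]]^T, v_3 = [[1, 0, -1, 1, 0]]^T

We seek v_1 ∈ ker((A + 4I)^3) \ ker((A + 4I)^2), then set v_{i+1} = (A + 4I) v_i.

One such chain is v_1 = [[0, 0, 1, 0, 0]]^T, v_2 = [[0, 1, 0, 2, 1]]^T, v_3 = [[1, 0, -1, 1, 0]]^T. Check: (A + 4I) v_3 = [[0, 0, 0, 0, 0]]^T = 0.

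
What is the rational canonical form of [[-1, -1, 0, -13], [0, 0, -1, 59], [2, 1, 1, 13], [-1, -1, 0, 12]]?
R = [[0, 0, 0, -25], [1, 0, 0, 60], [0, 1, 0, -46], [0, 0, 1, 12]]

The invariant factors of A (the non-unit diagonal entries of the Smith normal form of xI - A over ℚ[x]) are (x - 5)^2(x - 1)^2, each dividing the next. The characteristic polynomial is their product, (x - 5)^2(x - 1)^2.

The rational canonical form is the block-diagonal matrix of companion matrices C(f_i):
R = [[0, 0, 0, -25], [1, 0, 0, 60], [0, 1, 0, -46], [0, 0, 1, 12]].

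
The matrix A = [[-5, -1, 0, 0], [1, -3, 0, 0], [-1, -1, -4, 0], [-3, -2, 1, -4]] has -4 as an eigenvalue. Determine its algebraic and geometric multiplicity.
algebraic multiplicity 4, geometric multiplicity 2

The characteristic polynomial is (x + 4)^4, so the factor x + 4 appears with exponent 4: the algebraic multiplicity is 4.

rank(A + 4I) = 2, so the eigenspace has dimension 4 - 2 = 2: the geometric multiplicity is 2.

Since 2 < 4, A is not diagonalizable.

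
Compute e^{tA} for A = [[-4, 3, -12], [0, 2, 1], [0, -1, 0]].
e^{tA} = [[e^{-4*t}, 3*t*e^{t}, 3*((t - 1)*e^{5*t} + 1)*e^{-4*t}], [0, (t + 1)*e^{t}, t*e^{t}], [0, -t*e^{t}, (1 - t)*e^{t}]]

A has Jordan form J = [[-4, 0, 0], [0, 1, 1], [0, 0, 1]] with A = PJP^{-1}, so e^{tA} = P e^{tJ} P^{-1}.

For a Jordan block J_k(λ), e^{tJ_k(λ)} = e^{λt} · (I + tN + t^2 N^2/2! + ... + t^{k-1} N^{k-1}/(k-1)!) where N is the nilpotent superdiagonal part.

Assembling the blocks and conjugating back gives the entries of e^{tA} as shown above.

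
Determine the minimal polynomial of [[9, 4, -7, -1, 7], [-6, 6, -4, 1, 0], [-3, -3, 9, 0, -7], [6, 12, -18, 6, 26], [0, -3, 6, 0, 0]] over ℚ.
The characteristic polynomial factors as (x - 6)^5. The minimal polynomial is ∏(x - λ)^{k_λ} where k_λ is the size of the largest Jordan block at λ.

For λ = 6: rank(A - 6I) = 3, and the largest Jordan block has size 3 (the smallest k with rank((A - 6I)^k) = rank((A - 6I)^(k+1))).

So m_A(x) = (x - 6)^3.

m_A(x) = (x - 6)^3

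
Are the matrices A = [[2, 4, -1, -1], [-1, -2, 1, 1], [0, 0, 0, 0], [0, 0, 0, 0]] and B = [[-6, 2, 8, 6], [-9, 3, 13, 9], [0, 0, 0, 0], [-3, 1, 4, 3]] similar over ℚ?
Yes.

Two matrices over a field are similar if and only if they have the same invariant factors.

Both A and B have characteristic polynomial x^4 and minimal polynomial x^3. Computing further, both have invariant factors x, x^3. Hence A and B are similar.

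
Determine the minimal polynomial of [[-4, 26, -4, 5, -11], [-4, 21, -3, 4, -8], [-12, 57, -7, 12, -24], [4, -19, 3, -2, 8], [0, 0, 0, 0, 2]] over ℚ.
m_A(x) = (x - 2)^3

The characteristic polynomial factors as (x - 2)^5. The minimal polynomial is ∏(x - λ)^{k_λ} where k_λ is the size of the largest Jordan block at λ.

For λ = 2: rank(A - 2I) = 2, and the largest Jordan block has size 3 (the smallest k with rank((A - 2I)^k) = rank((A - 2I)^(k+1))).

So m_A(x) = (x - 2)^3.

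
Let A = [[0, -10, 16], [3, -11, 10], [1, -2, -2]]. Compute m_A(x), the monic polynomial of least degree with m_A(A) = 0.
The characteristic polynomial factors as (x + 4)^2(x + 5). The minimal polynomial is ∏(x - λ)^{k_λ} where k_λ is the size of the largest Jordan block at λ.

For λ = -5: rank(A + 5I) = 2, and the largest Jordan block has size 1 (the smallest k with rank((A + 5I)^k) = rank((A + 5I)^(k+1))).
For λ = -4: rank(A + 4I) = 2, and the largest Jordan block has size 2 (the smallest k with rank((A + 4I)^k) = rank((A + 4I)^(k+1))).

So m_A(x) = (x + 4)^2(x + 5).

m_A(x) = (x + 4)^2(x + 5)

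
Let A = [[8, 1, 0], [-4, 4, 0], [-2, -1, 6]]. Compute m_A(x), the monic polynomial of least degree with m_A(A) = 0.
The characteristic polynomial factors as (x - 6)^3. The minimal polynomial is ∏(x - λ)^{k_λ} where k_λ is the size of the largest Jordan block at λ.

For λ = 6: rank(A - 6I) = 1, and the largest Jordan block has size 2 (the smallest k with rank((A - 6I)^k) = rank((A - 6I)^(k+1))).

So m_A(x) = (x - 6)^2.

m_A(x) = (x - 6)^2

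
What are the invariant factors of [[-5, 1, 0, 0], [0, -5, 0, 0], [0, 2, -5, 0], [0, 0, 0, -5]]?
The Jordan structure of A has elementary divisors (x + 5)^2, (x + 5), (x + 5). Arranging the block sizes at each eigenvalue in decreasing order and taking row products gives the invariant factors.

Invariant factors (smallest first, each dividing the next): x + 5, x + 5, (x + 5)^2.

Check: the last factor (x + 5)^2 is the minimal polynomial, and the product (x + 5)^4 is the characteristic polynomial.

x + 5, x + 5, (x + 5)^2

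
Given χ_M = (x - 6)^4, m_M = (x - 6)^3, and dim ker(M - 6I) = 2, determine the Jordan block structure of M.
λ = 6: algebraic multiplicity 4 (exponent in χ_M), largest block size 3 (exponent in m_M), 2 blocks (geometric multiplicity). These force block sizes [3, 1].

Jordan blocks: (6, 3), (6, 1)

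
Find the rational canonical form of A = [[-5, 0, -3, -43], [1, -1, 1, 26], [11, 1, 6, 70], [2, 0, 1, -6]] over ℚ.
The invariant factors of A (the non-unit diagonal entries of the Smith normal form of xI - A over ℚ[x]) are (x^2 + 3x + 4)^2, each dividing the next. The characteristic polynomial is their product, (x^2 + 3x + 4)^2.

The rational canonical form is the block-diagonal matrix of companion matrices C(f_i):
R = [[0, 0, 0, -16], [1, 0, 0, -24], [0, 1, 0, -17], [0, 0, 1, -6]].

Note the characteristic polynomial does not split into linear factors over ℚ, so A has no Jordan form over ℚ; the rational canonical form exists over any field.

R = [[0, 0, 0, -16], [1, 0, 0, -24], [0, 1, 0, -17], [0, 0, 1, -6]]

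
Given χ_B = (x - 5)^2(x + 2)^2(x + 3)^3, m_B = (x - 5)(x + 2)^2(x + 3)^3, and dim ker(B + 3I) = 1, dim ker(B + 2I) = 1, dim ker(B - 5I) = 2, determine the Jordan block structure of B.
λ = -3: algebraic multiplicity 3 (exponent in χ_B), largest block size 3 (exponent in m_B), 1 block (geometric multiplicity). This forces block sizes [3].
λ = -2: algebraic multiplicity 2 (exponent in χ_B), largest block size 2 (exponent in m_B), 1 block (geometric multiplicity). This forces block sizes [2].
λ = 5: algebraic multiplicity 2 (exponent in χ_B), largest block size 1 (exponent in m_B), 2 blocks (geometric multiplicity). These force block sizes [1, 1].

Jordan blocks: (-3, 3), (-2, 2), (5, 1), (5, 1)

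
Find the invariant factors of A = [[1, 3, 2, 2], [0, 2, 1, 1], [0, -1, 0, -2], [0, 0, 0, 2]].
The Jordan structure of A has elementary divisors (x - 1)^3, (x - 2). Arranging the block sizes at each eigenvalue in decreasing order and taking row products gives the invariant factors.

Invariant factors (smallest first, each dividing the next): (x - 2)(x - 1)^3.

Check: the last factor (x - 2)(x - 1)^3 is the minimal polynomial, and the product (x - 2)(x - 1)^3 is the characteristic polynomial.

(x - 2)(x - 1)^3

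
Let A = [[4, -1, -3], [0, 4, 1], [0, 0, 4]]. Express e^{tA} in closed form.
A has Jordan form J = [[4, 1, 0], [0, 4, 1], [0, 0, 4]] with A = PJP^{-1}, so e^{tA} = P e^{tJ} P^{-1}.

For a Jordan block J_k(λ), e^{tJ_k(λ)} = e^{λt} · (I + tN + t^2 N^2/2! + ... + t^{k-1} N^{k-1}/(k-1)!) where N is the nilpotent superdiagonal part.

Assembling the blocks and conjugating back gives the entries of e^{tA} as shown above.

e^{tA} = [[e^{4*t}, -t*e^{4*t}, t*(-t - 6)*e^{4*t}/2], [0, e^{4*t}, t*e^{4*t}], [0, 0, e^{4*t}]]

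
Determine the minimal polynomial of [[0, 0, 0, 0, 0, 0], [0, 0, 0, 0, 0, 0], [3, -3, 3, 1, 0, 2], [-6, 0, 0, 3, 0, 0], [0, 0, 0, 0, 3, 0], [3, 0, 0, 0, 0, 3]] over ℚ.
The characteristic polynomial factors as x^2(x - 3)^4. The minimal polynomial is ∏(x - λ)^{k_λ} where k_λ is the size of the largest Jordan block at λ.

For λ = 0: rank(A) = 4, and the largest Jordan block has size 1 (the smallest k with rank(A^k) = rank(A^(k+1))).
For λ = 3: rank(A - 3I) = 3, and the largest Jordan block has size 2 (the smallest k with rank((A - 3I)^k) = rank((A - 3I)^(k+1))).

So m_A(x) = x(x - 3)^2.

m_A(x) = x(x - 3)^2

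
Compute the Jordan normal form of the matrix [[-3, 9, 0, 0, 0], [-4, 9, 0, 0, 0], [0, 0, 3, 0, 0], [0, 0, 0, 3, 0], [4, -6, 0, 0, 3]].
The characteristic polynomial is det(xI - A) = (x - 3)^5, so the eigenvalues are 3 (algebraic multiplicity 5).

For λ = 3: rank(A - 3I) = 1, rank((A - 3I)^2) = 0. The eigenspace has dimension 5 - 1 = 4, so there are 4 Jordan blocks; the rank sequence gives block sizes [2, 1, 1, 1].

Assembling the blocks gives the Jordan form J above.

J = [[3, 1, 0, 0, 0], [0, 3, 0, 0, 0], [0, 0, 3, 0, 0], [0, 0, 0, 3, 0], [0, 0, 0, 0, 3]]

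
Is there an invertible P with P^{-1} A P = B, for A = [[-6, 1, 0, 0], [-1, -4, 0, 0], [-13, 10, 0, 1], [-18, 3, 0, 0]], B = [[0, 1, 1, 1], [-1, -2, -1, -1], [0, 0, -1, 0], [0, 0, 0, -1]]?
trace(A) = -10 but trace(B) = -4. The trace is a similarity invariant, so A and B are not similar.

No.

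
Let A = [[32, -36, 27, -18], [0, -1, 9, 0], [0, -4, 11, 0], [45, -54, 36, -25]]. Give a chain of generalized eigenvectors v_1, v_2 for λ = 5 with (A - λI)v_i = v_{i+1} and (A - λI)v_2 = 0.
We seek v_1 ∈ ker((A - 5I)^2) \ ker(A - 5I), then set v_{i+1} = (A - 5I) v_i.

One such chain is v_1 = [[-1, 2, 1, -4]]^T, v_2 = [[0, -3, -2, 3]]^T. Check: (A - 5I) v_2 = [[0, 0, 0, 0]]^T = 0.

v_1 = [[-1, 2, 1, -4]]^T, v_2 = [[0, -3, -2, 3]]^T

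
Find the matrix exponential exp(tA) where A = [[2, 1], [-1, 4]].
A has Jordan form J = [[3, 1], [0, 3]] with A = PJP^{-1}, so e^{tA} = P e^{tJ} P^{-1}.

For a Jordan block J_k(λ), e^{tJ_k(λ)} = e^{λt} · (I + tN + t^2 N^2/2! + ... + t^{k-1} N^{k-1}/(k-1)!) where N is the nilpotent superdiagonal part.

Assembling the blocks and conjugating back gives the entries of e^{tA} as shown above.

e^{tA} = [[(1 - t)*e^{3*t}, t*e^{3*t}], [-t*e^{3*t}, (t + 1)*e^{3*t}]]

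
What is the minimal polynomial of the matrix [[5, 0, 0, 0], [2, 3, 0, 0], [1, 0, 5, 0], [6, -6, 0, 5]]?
The characteristic polynomial factors as (x - 5)^3(x - 3). The minimal polynomial is ∏(x - λ)^{k_λ} where k_λ is the size of the largest Jordan block at λ.

For λ = 3: rank(A - 3I) = 3, and the largest Jordan block has size 1 (the smallest k with rank((A - 3I)^k) = rank((A - 3I)^(k+1))).
For λ = 5: rank(A - 5I) = 2, and the largest Jordan block has size 2 (the smallest k with rank((A - 5I)^k) = rank((A - 5I)^(k+1))).

So m_A(x) = (x - 5)^2(x - 3).

m_A(x) = (x - 5)^2(x - 3)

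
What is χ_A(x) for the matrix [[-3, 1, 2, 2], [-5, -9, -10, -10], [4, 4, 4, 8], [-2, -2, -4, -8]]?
xI - A = [[x + 3, -1, -2, -2], [5, x + 9, 10, 10], [-4, -4, x - 4, -8], [2, 2, 4, x + 8]].

Expanding det(xI - A) along the first row:
det(xI - A) = + (x + 3)·det([[x + 9, 10, 10], [-4, x - 4, -8], [2, 4, x + 8]]) - (-1)·det([[5, 10, 10], [-4, x - 4, -8], [2, 4, x + 8]]) + (-2)·det([[5, x + 9, 10], [-4, -4, -8], [2, 2, x + 8]]) - (-2)·det([[5, x + 9, 10], [-4, -4, x - 4], [2, 2, 4]]).

Evaluating gives χ_A(x) = x^4 + 16x^3 + 96x^2 + 256x + 256 = (x + 4)^4.

χ_A(x) = (x + 4)^4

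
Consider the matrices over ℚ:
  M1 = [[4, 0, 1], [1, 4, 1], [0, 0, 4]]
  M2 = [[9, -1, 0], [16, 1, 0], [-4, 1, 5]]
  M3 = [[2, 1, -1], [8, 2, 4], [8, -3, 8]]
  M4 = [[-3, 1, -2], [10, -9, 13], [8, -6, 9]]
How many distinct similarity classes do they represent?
Characteristic polynomials: χ_{M1} = (x - 4)^3, χ_{M2} = (x - 5)^3, χ_{M3} = (x - 4)^3, χ_{M4} = (x + 1)^3.

{M1, M3}: invariant factors (x - 4)^3.

{M2}: invariant factors x - 5, (x - 5)^2.

{M4}: invariant factors (x + 1)^3.

Matrices are similar if and only if their invariant-factor lists agree; the partition into similarity classes is {M1, M3}, {M2}, {M4}.

3 classes: {M1, M3}, {M2}, {M4}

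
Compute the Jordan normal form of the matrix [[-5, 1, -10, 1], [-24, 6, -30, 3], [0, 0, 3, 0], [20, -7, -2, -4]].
J = [[-3, 1, 0, 0], [0, -3, 0, 0], [0, 0, 3, 0], [0, 0, 0, 3]]

The characteristic polynomial is det(xI - A) = (x - 3)^2(x + 3)^2, so the eigenvalues are -3 (algebraic multiplicity 2), 3 (algebraic multiplicity 2).

For λ = -3: rank(A + 3I) = 3, rank((A + 3I)^2) = 2. The eigenspace has dimension 4 - 3 = 1, so there is 1 Jordan block; the rank sequence gives block sizes [2].

For λ = 3: rank(A - 3I) = 2. The eigenspace has dimension 4 - 2 = 2, so there are 2 Jordan blocks; the rank sequence gives block sizes [1, 1].

Assembling the blocks gives the Jordan form J above.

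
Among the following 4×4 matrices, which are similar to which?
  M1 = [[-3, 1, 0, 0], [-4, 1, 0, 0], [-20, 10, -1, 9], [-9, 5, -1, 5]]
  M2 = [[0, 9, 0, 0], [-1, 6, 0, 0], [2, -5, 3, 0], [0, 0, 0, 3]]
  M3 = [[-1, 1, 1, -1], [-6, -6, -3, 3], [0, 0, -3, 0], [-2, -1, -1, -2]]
Characteristic polynomials: χ_{M1} = (x - 2)^2(x + 1)^2, χ_{M2} = (x - 3)^4, χ_{M3} = (x + 3)^4.

{M1}: invariant factors (x - 2)^2(x + 1)^2.

{M2}: invariant factors x - 3, (x - 3)^3.

{M3}: invariant factors x + 3, x + 3, (x + 3)^2.

Matrices are similar if and only if their invariant-factor lists agree; the partition into similarity classes is {M1}, {M2}, {M3}.

3 classes: {M1}, {M2}, {M3}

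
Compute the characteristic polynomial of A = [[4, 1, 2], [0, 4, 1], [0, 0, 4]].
χ_A(x) = (x - 4)^3

xI - A = [[x - 4, -1, -2], [0, x - 4, -1], [0, 0, x - 4]].

Expanding det(xI - A) along the first row:
det(xI - A) = + (x - 4)·det([[x - 4, -1], [0, x - 4]]) - (-1)·det([[0, -1], [0, x - 4]]) + (-2)·det([[0, x - 4], [0, 0]]).

Evaluating gives χ_A(x) = x^3 - 12x^2 + 48x - 64 = (x - 4)^3.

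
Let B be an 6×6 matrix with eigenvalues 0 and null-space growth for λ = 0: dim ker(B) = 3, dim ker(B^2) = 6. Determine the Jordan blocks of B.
Jordan blocks: (0, 2), (0, 2), (0, 2)

λ = 0: successive nullity increments [3, 3] count blocks of size ≥ k; block sizes are [2, 2, 2].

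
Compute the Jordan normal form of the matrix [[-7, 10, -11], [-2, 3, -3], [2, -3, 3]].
J = [[-1, 0, 0], [0, 0, 1], [0, 0, 0]]

The characteristic polynomial is det(xI - A) = x^2(x + 1), so the eigenvalues are -1 (algebraic multiplicity 1), 0 (algebraic multiplicity 2).

For λ = -1: algebraic multiplicity 1 gives one 1×1 block.

For λ = 0: rank(A) = 2, rank(A^2) = 1. The eigenspace has dimension 3 - 2 = 1, so there is 1 Jordan block; the rank sequence gives block sizes [2].

Assembling the blocks gives the Jordan form J above.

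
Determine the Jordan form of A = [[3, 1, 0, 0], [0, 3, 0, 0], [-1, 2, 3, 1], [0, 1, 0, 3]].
J = [[3, 1, 0, 0], [0, 3, 0, 0], [0, 0, 3, 1], [0, 0, 0, 3]]

The characteristic polynomial is det(xI - A) = (x - 3)^4, so the eigenvalues are 3 (algebraic multiplicity 4).

For λ = 3: rank(A - 3I) = 2, rank((A - 3I)^2) = 0. The eigenspace has dimension 4 - 2 = 2, so there are 2 Jordan blocks; the rank sequence gives block sizes [2, 2].

Assembling the blocks gives the Jordan form J above.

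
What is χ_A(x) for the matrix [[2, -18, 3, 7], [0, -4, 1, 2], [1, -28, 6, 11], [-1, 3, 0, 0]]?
χ_A(x) = (x - 1)^4

xI - A = [[x - 2, 18, -3, -7], [0, x + 4, -1, -2], [-1, 28, x - 6, -11], [1, -3, 0, x]].

Expanding det(xI - A) along the first row:
det(xI - A) = + (x - 2)·det([[x + 4, -1, -2], [28, x - 6, -11], [-3, 0, x]]) - (18)·det([[0, -1, -2], [-1, x - 6, -11], [1, 0, x]]) + (-3)·det([[0, x + 4, -2], [-1, 28, -11], [1, -3, x]]) - (-7)·det([[0, x + 4, -1], [-1, 28, x - 6], [1, -3, 0]]).

Evaluating gives χ_A(x) = x^4 - 4x^3 + 6x^2 - 4x + 1 = (x - 1)^4.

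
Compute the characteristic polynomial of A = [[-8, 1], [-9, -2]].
χ_A(x) = (x + 5)^2

xI - A = [[x + 8, -1], [9, x + 2]].

Expanding det(xI - A) along the first row:
det(xI - A) = + (x + 8)·det([[x + 2]]) - (-1)·det([[9]]).

Evaluating gives χ_A(x) = x^2 + 10x + 25 = (x + 5)^2.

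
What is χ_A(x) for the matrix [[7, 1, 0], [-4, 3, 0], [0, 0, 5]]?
χ_A(x) = (x - 5)^3

xI - A = [[x - 7, -1, 0], [4, x - 3, 0], [0, 0, x - 5]].

Expanding det(xI - A) along the first row:
det(xI - A) = + (x - 7)·det([[x - 3, 0], [0, x - 5]]) - (-1)·det([[4, 0], [0, x - 5]]) + (0)·det([[4, x - 3], [0, 0]]).

Evaluating gives χ_A(x) = x^3 - 15x^2 + 75x - 125 = (x - 5)^3.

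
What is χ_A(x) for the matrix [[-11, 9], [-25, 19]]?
χ_A(x) = (x - 4)^2

xI - A = [[x + 11, -9], [25, x - 19]].

Expanding det(xI - A) along the first row:
det(xI - A) = + (x + 11)·det([[x - 19]]) - (-9)·det([[25]]).

Evaluating gives χ_A(x) = x^2 - 8x + 16 = (x - 4)^2.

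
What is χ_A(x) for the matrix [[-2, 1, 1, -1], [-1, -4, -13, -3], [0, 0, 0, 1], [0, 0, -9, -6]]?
xI - A = [[x + 2, -1, -1, 1], [1, x + 4, 13, 3], [0, 0, x, -1], [0, 0, 9, x + 6]].

Expanding det(xI - A) along the first row:
det(xI - A) = + (x + 2)·det([[x + 4, 13, 3], [0, x, -1], [0, 9, x + 6]]) - (-1)·det([[1, 13, 3], [0, x, -1], [0, 9, x + 6]]) + (-1)·det([[1, x + 4, 3], [0, 0, -1], [0, 0, x + 6]]) - (1)·det([[1, x + 4, 13], [0, 0, x], [0, 0, 9]]).

Evaluating gives χ_A(x) = x^4 + 12x^3 + 54x^2 + 108x + 81 = (x + 3)^4.

χ_A(x) = (x + 3)^4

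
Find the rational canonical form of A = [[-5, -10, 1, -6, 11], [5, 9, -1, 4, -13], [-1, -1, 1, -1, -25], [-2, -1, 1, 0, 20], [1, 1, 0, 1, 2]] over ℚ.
R = [[0, -9, 0, 0, 0], [1, 6, 0, 0, 0], [0, 0, 0, 0, -45], [0, 0, 1, 0, 21], [0, 0, 0, 1, 1]]

The invariant factors of A (the non-unit diagonal entries of the Smith normal form of xI - A over ℚ[x]) are (x - 3)^2, (x - 3)^2(x + 5), each dividing the next. The characteristic polynomial is their product, (x - 3)^4(x + 5).

The rational canonical form is the block-diagonal matrix of companion matrices C(f_i):
R = [[0, -9, 0, 0, 0], [1, 6, 0, 0, 0], [0, 0, 0, 0, -45], [0, 0, 1, 0, 21], [0, 0, 0, 1, 1]].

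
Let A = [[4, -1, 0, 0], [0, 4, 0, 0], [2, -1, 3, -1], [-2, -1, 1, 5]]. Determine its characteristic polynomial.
xI - A = [[x - 4, 1, 0, 0], [0, x - 4, 0, 0], [-2, 1, x - 3, 1], [2, 1, -1, x - 5]].

Expanding det(xI - A) along the first row:
det(xI - A) = + (x - 4)·det([[x - 4, 0, 0], [1, x - 3, 1], [1, -1, x - 5]]) - (1)·det([[0, 0, 0], [-2, x - 3, 1], [2, -1, x - 5]]) + (0)·det([[0, x - 4, 0], [-2, 1, 1], [2, 1, x - 5]]) - (0)·det([[0, x - 4, 0], [-2, 1, x - 3], [2, 1, -1]]).

Evaluating gives χ_A(x) = x^4 - 16x^3 + 96x^2 - 256x + 256 = (x - 4)^4.

χ_A(x) = (x - 4)^4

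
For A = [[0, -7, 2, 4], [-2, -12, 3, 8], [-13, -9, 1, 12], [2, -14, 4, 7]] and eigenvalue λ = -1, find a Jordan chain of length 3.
v_1 = [[0, -2, -7, 0]]^T, v_2 = [[0, 1, 4, 0]]^T, v_3 = [[1, 1, -1, 2]]^T

We seek v_1 ∈ ker((A + I)^3) \ ker((A + I)^2), then set v_{i+1} = (A + I) v_i.

One such chain is v_1 = [[0, -2, -7, 0]]^T, v_2 = [[0, 1, 4, 0]]^T, v_3 = [[1, 1, -1, 2]]^T. Check: (A + I) v_3 = [[0, 0, 0, 0]]^T = 0.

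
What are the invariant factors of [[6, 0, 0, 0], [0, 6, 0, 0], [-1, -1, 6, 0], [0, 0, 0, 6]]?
x - 6, x - 6, (x - 6)^2

The Jordan structure of A has elementary divisors (x - 6)^2, (x - 6), (x - 6). Arranging the block sizes at each eigenvalue in decreasing order and taking row products gives the invariant factors.

Invariant factors (smallest first, each dividing the next): x - 6, x - 6, (x - 6)^2.

Check: the last factor (x - 6)^2 is the minimal polynomial, and the product (x - 6)^4 is the characteristic polynomial.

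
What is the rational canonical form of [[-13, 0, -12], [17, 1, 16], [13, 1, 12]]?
The invariant factors of A (the non-unit diagonal entries of the Smith normal form of xI - A over ℚ[x]) are (x + 4)(x^2 - 4x - 1), each dividing the next. The characteristic polynomial is their product, (x + 4)(x^2 - 4x - 1).

The rational canonical form is the block-diagonal matrix of companion matrices C(f_i):
R = [[0, 0, 4], [1, 0, 17], [0, 1, 0]].

Note the characteristic polynomial does not split into linear factors over ℚ, so A has no Jordan form over ℚ; the rational canonical form exists over any field.

R = [[0, 0, 4], [1, 0, 17], [0, 1, 0]]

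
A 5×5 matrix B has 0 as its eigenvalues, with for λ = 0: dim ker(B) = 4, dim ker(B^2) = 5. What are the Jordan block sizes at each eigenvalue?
Jordan blocks: (0, 2), (0, 1), (0, 1), (0, 1)

λ = 0: successive nullity increments [4, 1] count blocks of size ≥ k; block sizes are [2, 1, 1, 1].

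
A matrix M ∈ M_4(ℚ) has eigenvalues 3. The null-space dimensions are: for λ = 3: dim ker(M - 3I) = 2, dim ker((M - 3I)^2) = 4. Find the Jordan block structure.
Jordan blocks: (3, 2), (3, 2)

λ = 3: successive nullity increments [2, 2] count blocks of size ≥ k; block sizes are [2, 2].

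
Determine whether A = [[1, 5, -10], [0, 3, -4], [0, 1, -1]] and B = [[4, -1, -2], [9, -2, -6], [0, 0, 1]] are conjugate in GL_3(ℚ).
Yes.

Two matrices over a field are similar if and only if they have the same invariant factors.

Both A and B have characteristic polynomial (x - 1)^3 and minimal polynomial (x - 1)^2. Computing further, both have invariant factors x - 1, (x - 1)^2. Hence A and B are similar.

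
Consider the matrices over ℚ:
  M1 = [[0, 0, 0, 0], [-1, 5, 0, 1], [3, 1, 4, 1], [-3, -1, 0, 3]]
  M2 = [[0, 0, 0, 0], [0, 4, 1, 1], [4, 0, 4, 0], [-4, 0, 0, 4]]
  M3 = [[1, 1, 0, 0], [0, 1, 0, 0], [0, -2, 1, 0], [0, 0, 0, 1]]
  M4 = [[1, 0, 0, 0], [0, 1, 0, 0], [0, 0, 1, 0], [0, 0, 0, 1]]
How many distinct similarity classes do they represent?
3 classes: {M1, M2}, {M3}, {M4}

Characteristic polynomials: χ_{M1} = x(x - 4)^3, χ_{M2} = x(x - 4)^3, χ_{M3} = (x - 1)^4, χ_{M4} = (x - 1)^4.

{M1, M2}: invariant factors x - 4, x(x - 4)^2.

{M3}: invariant factors x - 1, x - 1, (x - 1)^2.

{M4}: invariant factors x - 1, x - 1, x - 1, x - 1.

Matrices are similar if and only if their invariant-factor lists agree; the partition into similarity classes is {M1, M2}, {M3}, {M4}.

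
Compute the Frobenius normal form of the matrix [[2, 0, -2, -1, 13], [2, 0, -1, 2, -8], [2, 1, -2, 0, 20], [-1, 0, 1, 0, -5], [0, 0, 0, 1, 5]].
R = [[0, 0, 0, 0, 8], [1, 0, 0, 0, -14], [0, 1, 0, 0, 7], [0, 0, 1, 0, -5], [0, 0, 0, 1, 5]]

The invariant factors of A (the non-unit diagonal entries of the Smith normal form of xI - A over ℚ[x]) are (x - 4)(x - 1)^2(x^2 + x + 2), each dividing the next. The characteristic polynomial is their product, (x - 4)(x - 1)^2(x^2 + x + 2).

The rational canonical form is the block-diagonal matrix of companion matrices C(f_i):
R = [[0, 0, 0, 0, 8], [1, 0, 0, 0, -14], [0, 1, 0, 0, 7], [0, 0, 1, 0, -5], [0, 0, 0, 1, 5]].

Note the characteristic polynomial does not split into linear factors over ℚ, so A has no Jordan form over ℚ; the rational canonical form exists over any field.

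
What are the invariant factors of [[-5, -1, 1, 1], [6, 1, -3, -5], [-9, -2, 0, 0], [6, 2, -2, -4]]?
The Jordan structure of A has elementary divisors (x + 2)^3, (x + 2). Arranging the block sizes at each eigenvalue in decreasing order and taking row products gives the invariant factors.

Invariant factors (smallest first, each dividing the next): x + 2, (x + 2)^3.

Check: the last factor (x + 2)^3 is the minimal polynomial, and the product (x + 2)^4 is the characteristic polynomial.

x + 2, (x + 2)^3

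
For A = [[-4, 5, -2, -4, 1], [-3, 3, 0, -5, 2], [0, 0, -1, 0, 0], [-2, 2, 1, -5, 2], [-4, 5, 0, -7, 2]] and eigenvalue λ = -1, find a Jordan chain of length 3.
v_1 = [[-2, 1, 1, 3, 3]]^T, v_2 = [[0, 1, 0, 1, 1]]^T, v_3 = [[2, 1, 0, 0, 1]]^T

We seek v_1 ∈ ker((A + I)^3) \ ker((A + I)^2), then set v_{i+1} = (A + I) v_i.

One such chain is v_1 = [[-2, 1, 1, 3, 3]]^T, v_2 = [[0, 1, 0, 1, 1]]^T, v_3 = [[2, 1, 0, 0, 1]]^T. Check: (A + I) v_3 = [[0, 0, 0, 0, 0]]^T = 0.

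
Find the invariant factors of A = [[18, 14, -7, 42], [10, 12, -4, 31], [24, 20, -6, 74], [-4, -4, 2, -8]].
(x - 4)^2, (x - 4)^2

The Jordan structure of A has elementary divisors (x - 4)^2, (x - 4)^2. Arranging the block sizes at each eigenvalue in decreasing order and taking row products gives the invariant factors.

Invariant factors (smallest first, each dividing the next): (x - 4)^2, (x - 4)^2.

Check: the last factor (x - 4)^2 is the minimal polynomial, and the product (x - 4)^4 is the characteristic polynomial.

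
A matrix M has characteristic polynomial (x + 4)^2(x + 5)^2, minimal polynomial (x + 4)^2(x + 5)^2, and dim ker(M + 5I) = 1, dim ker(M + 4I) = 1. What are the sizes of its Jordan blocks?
Jordan blocks: (-5, 2), (-4, 2)

λ = -5: algebraic multiplicity 2 (exponent in χ_M), largest block size 2 (exponent in m_M), 1 block (geometric multiplicity). This forces block sizes [2].
λ = -4: algebraic multiplicity 2 (exponent in χ_M), largest block size 2 (exponent in m_M), 1 block (geometric multiplicity). This forces block sizes [2].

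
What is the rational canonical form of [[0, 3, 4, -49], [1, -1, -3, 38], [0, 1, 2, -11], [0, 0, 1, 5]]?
R = [[0, 0, 0, -6], [1, 0, 0, 15], [0, 1, 0, -14], [0, 0, 1, 6]]

The invariant factors of A (the non-unit diagonal entries of the Smith normal form of xI - A over ℚ[x]) are (x - 2)(x - 1)(x^2 - 3x + 3), each dividing the next. The characteristic polynomial is their product, (x - 2)(x - 1)(x^2 - 3x + 3).

The rational canonical form is the block-diagonal matrix of companion matrices C(f_i):
R = [[0, 0, 0, -6], [1, 0, 0, 15], [0, 1, 0, -14], [0, 0, 1, 6]].

Note the characteristic polynomial does not split into linear factors over ℚ, so A has no Jordan form over ℚ; the rational canonical form exists over any field.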